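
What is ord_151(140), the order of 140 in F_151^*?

150

The order of 140 must divide p − 1 = 150 = 2 · 3 · 5^2.
Divisors: 1, 2, 3, 5, 6, 10, 15, 25, 30, 50, 75, 150.
Check each in increasing order: 140^1 ≡ 140;  140^2 ≡ 121;  140^3 ≡ 28;  140^5 ≡ 66;  140^6 ≡ 29;  140^10 ≡ 128;  140^15 ≡ 143;  140^25 ≡ 33;  140^30 ≡ 64;  140^50 ≡ 32;  140^75 ≡ 150;  140^150 ≡ 1.
Smallest exponent giving 1 is 150.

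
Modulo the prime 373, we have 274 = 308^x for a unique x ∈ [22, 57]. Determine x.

43

Compute 308^22 mod 373 = 121, then multiply by 308 repeatedly:
  308^22=121  308^23=341  308^24=215  308^25=199  308^26=120
  308^27=33  308^28=93  308^29=296  308^30=156  308^31=304
  308^32=9  308^33=161  308^34=352  308^35=246  308^36=49
  308^37=172  308^38=10  308^39=96  308^40=101  308^41=149
  308^42=13  308^43=274
Found 274 at exponent 43.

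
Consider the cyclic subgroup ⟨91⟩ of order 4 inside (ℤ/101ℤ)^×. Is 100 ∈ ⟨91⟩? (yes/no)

yes

100 ∈ ⟨91⟩ iff 100^4 ≡ 1 (mod 101), since |⟨91⟩| = 4.
100^4 mod 101 = 1.
Since 1 = 1, 100 lies in the subgroup.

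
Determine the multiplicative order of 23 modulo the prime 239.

34

The order of 23 must divide p − 1 = 238 = 2 · 7 · 17.
Divisors: 1, 2, 7, 14, 17, 34, 119, 238.
Check each in increasing order: 23^1 ≡ 23;  23^2 ≡ 51;  23^7 ≡ 138;  23^14 ≡ 163;  23^17 ≡ 238;  23^34 ≡ 1.
Smallest exponent giving 1 is 34.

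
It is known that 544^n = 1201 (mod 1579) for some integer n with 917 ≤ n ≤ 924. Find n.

Compute 544^917 mod 1579 = 716, then multiply by 544 repeatedly:
  544^917=716  544^918=1070  544^919=1008  544^920=439  544^921=387
  544^922=521  544^923=783  544^924=1201
Found 1201 at exponent 924.

924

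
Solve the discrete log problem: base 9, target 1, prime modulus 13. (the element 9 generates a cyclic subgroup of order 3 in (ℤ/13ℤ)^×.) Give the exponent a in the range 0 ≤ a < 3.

0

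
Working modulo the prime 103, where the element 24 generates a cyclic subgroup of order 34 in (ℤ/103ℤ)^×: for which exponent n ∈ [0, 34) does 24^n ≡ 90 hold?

Successive powers of 24 modulo 103:
  24^0=1  24^1=24  24^2=61  24^3=22  24^4=13  24^5=3
  24^6=72  24^7=80  24^8=66  24^9=39  24^10=9  24^11=10
  24^12=34  24^13=95  24^14=14  24^15=27  24^16=30  24^17=102
  24^18=79  24^19=42  24^20=81  24^21=90
So 24^21 ≡ 90 (mod 103), giving n = 21.

21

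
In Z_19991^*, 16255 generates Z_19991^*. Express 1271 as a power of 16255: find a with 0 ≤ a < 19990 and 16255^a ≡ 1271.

Baby-step giant-step with m = ceil(sqrt(19990)) = 142.
Baby table (16255^j mod 19991 for j=0..141):
  0:1  1:16255  2:3978  3:11496  4:11603  5:11671  6:17506  7:8136
  8:10215  9:19570  10:13558  11:4506  12:17997  13:12932  14:4295  15:6653
  16:13196  17:17541  18:17313  19:9508  20:2119  21:19843  22:13171  23:10986
  24:17818  25:1982  26:11909  27:7942  28:15323  29:7496  30:2335  31:12507
  32:12806  33:15238  34:5200  35:4052  36:14906  37:6110  38:2762  39:16515
  40:12177  41:6244  42:1913  43:9810  44:13334  45:1748  46:6529  47:16667
  48:4053  49:11170  50:10088  51:14258  52:8127  53:3857  54:3759  55:10049
  56:34  57:12913  58:15306  59:11035  60:14673  61:16985  62:15465  63:16741
  64:7463  65:5677  66:1179  67:13267  68:12168  69:19877  70:6093  71:6301
  72:8862  73:16655  74:8903  75:3416  76:12073  77:14959  78:8012  79:13686
  80:6082  81:7415  82:5086  83:10145  84:1216  85:14972  86:19417  87:5427
  88:15593  89:18317  90:16872  91:17822  92:7029  93:7830  94:13944  95:1762
  96:14198  97:12386  98:5069  99:13684  100:13554  101:19450  102:2085  103:6930
  104:17856  105:19942  106:3145  107:4988  108:16435  109:11192  110:7860  111:1819
  112:1156  113:19231  114:638  115:15352  116:19098  117:17742  118:6044  119:9446
  120:13850  121:13099  122:104  123:11276  124:13892  125:16115  126:7252  127:14324
  128:1443  129:6522  130:2837  131:16189  132:10662  133:8831  134:12525  135:5531
  136:6878  137:12218  138:12996  139:5083  140:1362  141:9273
Giant step factor: 16255^(-142) ≡ 5850 (mod 19991).
Scan 1271·5850^i mod 19991 for i = 0, 1, …:
  i=0: 1271   i=1: 18689   i=2: 19862   i=3: 5008
  i=4: 9985   i=5: 18539   i=6: 1975   i=7: 18943
  i=8: 6437   i=9: 13397     …   i=78: 5463
  i=79: 12932
Match at i=79, j=13: a = 79·142 + 13 = 11231.

11231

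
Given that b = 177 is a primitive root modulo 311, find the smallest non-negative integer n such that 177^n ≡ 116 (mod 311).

185

Baby-step giant-step with m = ceil(sqrt(310)) = 18.
Baby table (177^j mod 311 for j=0..17):
  0:1  1:177  2:229  3:103  4:193  5:262  6:35  7:286
  8:240  9:184  10:224  11:151  12:292  13:58  14:3  15:220
  16:65  17:309
Giant step factor: 177^(-18) ≡ 94 (mod 311).
Scan 116·94^i mod 311 for i = 0, 1, …:
  i=0: 116   i=1: 19   i=2: 231   i=3: 255
  i=4: 23   i=5: 296   i=6: 145   i=7: 257
  i=8: 211   i=9: 241   i=10: 262
Match at i=10, j=5: n = 10·18 + 5 = 185.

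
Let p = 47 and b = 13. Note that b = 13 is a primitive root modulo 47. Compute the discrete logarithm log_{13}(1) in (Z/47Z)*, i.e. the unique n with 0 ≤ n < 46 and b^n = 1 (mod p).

0

Baby-step giant-step with m = ceil(sqrt(46)) = 7.
Baby table (13^j mod 47 for j=0..6):
  0:1  1:13  2:28  3:35  4:32  5:40  6:3
Giant step factor: 13^(-7) ≡ 41 (mod 47).
Scan 1·41^i mod 47 for i = 0, 1, …:
  i=0: 1
Match at i=0, j=0: n = 0·7 + 0 = 0.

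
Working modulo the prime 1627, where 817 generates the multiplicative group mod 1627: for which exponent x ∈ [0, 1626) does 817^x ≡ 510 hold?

Baby-step giant-step with m = ceil(sqrt(1626)) = 41.
Baby table (817^j mod 1627 for j=0..40):
  0:1  1:817  2:419  3:653  4:1472  5:271  6:135  7:1286
  8:1247  9:297  10:226  11:791  12:328  13:1148  14:764  15:1047
  16:1224  17:1030  18:351  19:415  20:639  21:1423  22:913  23:755
  24:202  25:707  26:34  27:119  28:1230  29:1051  30:1238  31:1079
  32:1336  33:1422  34:96  35:336  36:1176  37:862  38:1390  39:1611
  40:1571
Giant step factor: 817^(-41) ≡ 855 (mod 1627).
Scan 510·855^i mod 1627 for i = 0, 1, …:
  i=0: 510   i=1: 14   i=2: 581   i=3: 520
  i=4: 429   i=5: 720   i=6: 594   i=7: 246
  i=8: 447   i=9: 1467   i=10: 1495   i=11: 1030
Match at i=11, j=17: x = 11·41 + 17 = 468.

468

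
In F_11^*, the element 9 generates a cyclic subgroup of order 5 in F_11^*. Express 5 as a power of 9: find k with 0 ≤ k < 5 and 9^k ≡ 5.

Successive powers of 9 modulo 11:
  9^0=1  9^1=9  9^2=4  9^3=3  9^4=5
So 9^4 ≡ 5 (mod 11), giving k = 4.

4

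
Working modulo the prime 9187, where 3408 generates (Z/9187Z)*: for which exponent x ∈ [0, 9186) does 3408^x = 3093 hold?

Baby-step giant-step with m = ceil(sqrt(9186)) = 96.
Baby table (3408^j mod 9187 for j=0..95):
  0:1  1:3408  2:2096  3:4869  4:1830  5:7854  6:4701  7:8067
  8:4832  9:4352  10:3798  11:8288  12:4666  13:8218  14:4968  15:8490
  16:4057  17:9008  18:5497  19:1483  20:1214  21:3162  22:8932  23:3725
  24:7553  25:7837  26:1887  27:9183  28:4742  29:803  30:8085  31:1867
  32:5332  33:8757  34:4480  35:8233  36:966  37:3182  38:3596  39:8897
  40:3876  41:7689  42:2788  43:2146  44:716  45:5573  46:3255  47:4331
  48:5726  49:1020  50:3474  51:6536  52:5400  53:1639  54:16  55:8593
  56:5975  57:4408  58:1719  59:6233  60:1720  61:454  62:3816  63:5323
  64:5646  65:3990  66:1160  67:2870  68:5992  69:7222  70:603  71:6323
  72:5269  73:5354  74:1050  75:4657  76:5107  77:4478  78:1417  79:5961
  80:2631  81:9123  82:2376  83:3661  84:742  85:2311  86:2629  87:2307
  88:7371  89:3110  90:6269  91:4977  92:2414  93:4547  94:6894  95:3593
Giant step factor: 3408^(-96) ≡ 90 (mod 9187).
Scan 3093·90^i mod 9187 for i = 0, 1, …:
  i=0: 3093   i=1: 2760   i=2: 351   i=3: 4029
  i=4: 4317   i=5: 2676   i=6: 1978   i=7: 3467
  i=8: 8859   i=9: 7228     …   i=32: 8443
  i=33: 6536
Match at i=33, j=51: x = 33·96 + 51 = 3219.

3219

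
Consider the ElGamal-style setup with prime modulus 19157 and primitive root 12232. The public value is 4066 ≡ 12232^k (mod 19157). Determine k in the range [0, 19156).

18557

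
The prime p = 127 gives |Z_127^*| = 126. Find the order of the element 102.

42

The order of 102 must divide p − 1 = 126 = 2 · 3^2 · 7.
Divisors: 1, 2, 3, 6, 7, 9, 14, 18, 21, 42, 63, 126.
Check each in increasing order: 102^1 ≡ 102;  102^2 ≡ 117;  102^3 ≡ 123;  102^6 ≡ 16;  102^7 ≡ 108;  102^9 ≡ 63;  102^14 ≡ 107;  102^18 ≡ 32;  102^21 ≡ 126;  102^42 ≡ 1.
Smallest exponent giving 1 is 42.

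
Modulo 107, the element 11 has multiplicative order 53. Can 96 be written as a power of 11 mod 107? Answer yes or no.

no

96 ∈ ⟨11⟩ iff 96^53 ≡ 1 (mod 107), since |⟨11⟩| = 53.
96^53 mod 107 = 106.
Since 106 ≠ 1, 96 does not lie in the subgroup.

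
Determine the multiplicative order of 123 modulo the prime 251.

25

The order of 123 must divide p − 1 = 250 = 2 · 5^3.
Divisors: 1, 2, 5, 10, 25, 50, 125, 250.
Check each in increasing order: 123^1 ≡ 123;  123^2 ≡ 69;  123^5 ≡ 20;  123^10 ≡ 149;  123^25 ≡ 1.
Smallest exponent giving 1 is 25.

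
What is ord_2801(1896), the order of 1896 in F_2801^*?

2800

The order of 1896 must divide p − 1 = 2800 = 2^4 · 5^2 · 7.
Divisors: 1, 2, 4, 5, 7, 8, 10, 14, 16, 20, 25, 28, 35, 40, 50, 56, 70, 80, 100, 112, 140, 175, 200, 280, 350, 400, 560, 700, 1400, 2800.
Check each in increasing order: 1896^1 ≡ 1896;  1896^2 ≡ 1133;  1896^4 ≡ 831;  1896^5 ≡ 1414;  1896^7 ≡ 2691;  1896^8 ≡ 1515;  1896^10 ≡ 2283;  1896^14 ≡ 896;  1896^16 ≡ 1206;  1896^20 ≡ 2229;  1896^25 ≡ 681;  1896^28 ≡ 1730;  1896^35 ≡ 168;  1896^40 ≡ 2268;  1896^50 ≡ 1596;  1896^56 ≡ 1432;  1896^70 ≡ 214;  1896^80 ≡ 1188;  1896^100 ≡ 1107;  1896^112 ≡ 292;  1896^140 ≡ 980;  1896^175 ≡ 2182;  1896^200 ≡ 1412;  1896^280 ≡ 2458;  1896^350 ≡ 2225;  1896^400 ≡ 2233;  1896^560 ≡ 7;  1896^700 ≡ 1258;  1896^1400 ≡ 2800;  1896^2800 ≡ 1.
Smallest exponent giving 1 is 2800.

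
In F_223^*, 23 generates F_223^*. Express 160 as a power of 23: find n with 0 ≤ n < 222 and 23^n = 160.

Baby-step giant-step with m = ceil(sqrt(222)) = 15.
Baby table (23^j mod 223 for j=0..14):
  0:1  1:23  2:83  3:125  4:199  5:117  6:15  7:122
  8:130  9:91  10:86  11:194  12:2  13:46  14:166
Giant step factor: 23^(-15) ≡ 190 (mod 223).
Scan 160·190^i mod 223 for i = 0, 1, …:
  i=0: 160   i=1: 72   i=2: 77   i=3: 135
  i=4: 5   i=5: 58   i=6: 93   i=7: 53
  i=8: 35   i=9: 183   i=10: 205   i=11: 148
  i=12: 22   i=13: 166
Match at i=13, j=14: n = 13·15 + 14 = 209.

209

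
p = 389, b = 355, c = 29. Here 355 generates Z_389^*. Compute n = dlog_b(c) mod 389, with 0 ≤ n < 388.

225

Baby-step giant-step with m = ceil(sqrt(388)) = 20.
Baby table (355^j mod 389 for j=0..19):
  0:1  1:355  2:378  3:374  4:121  5:165  6:225  7:130
  8:248  9:126  10:384  11:170  12:55  13:75  14:173  15:342
  16:42  17:128  18:316  19:148
Giant step factor: 355^(-20) ≡ 249 (mod 389).
Scan 29·249^i mod 389 for i = 0, 1, …:
  i=0: 29   i=1: 219   i=2: 71   i=3: 174
  i=4: 147   i=5: 37   i=6: 266   i=7: 104
  i=8: 222   i=9: 40   i=10: 235   i=11: 165
Match at i=11, j=5: n = 11·20 + 5 = 225.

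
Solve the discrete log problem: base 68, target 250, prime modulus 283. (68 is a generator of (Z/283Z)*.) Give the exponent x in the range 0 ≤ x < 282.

Baby-step giant-step with m = ceil(sqrt(282)) = 17.
Baby table (68^j mod 283 for j=0..16):
  0:1  1:68  2:96  3:19  4:160  5:126  6:78  7:210
  8:130  9:67  10:28  11:206  12:141  13:249  14:235  15:132
  16:203
Giant step factor: 68^(-17) ≡ 274 (mod 283).
Scan 250·274^i mod 283 for i = 0, 1, …:
  i=0: 250   i=1: 14   i=2: 157   i=3: 2
  i=4: 265   i=5: 162   i=6: 240   i=7: 104
  i=8: 196   i=9: 217   i=10: 28
Match at i=10, j=10: x = 10·17 + 10 = 180.

180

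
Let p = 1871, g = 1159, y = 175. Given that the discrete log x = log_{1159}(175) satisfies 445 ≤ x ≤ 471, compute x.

Compute 1159^445 mod 1871 = 741, then multiply by 1159 repeatedly:
  1159^445=741  1159^446=30  1159^447=1092  1159^448=832  1159^449=723
  1159^450=1620  1159^451=967  1159^452=24  1159^453=1622  1159^454=1414
  1159^455=1701  1159^456=1296  1159^457=1522  1159^458=1516  1159^459=175
Found 175 at exponent 459.

459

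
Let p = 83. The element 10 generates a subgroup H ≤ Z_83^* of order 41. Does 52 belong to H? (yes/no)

no

52 ∈ ⟨10⟩ iff 52^41 ≡ 1 (mod 83), since |⟨10⟩| = 41.
52^41 mod 83 = 82.
Since 82 ≠ 1, 52 does not lie in the subgroup.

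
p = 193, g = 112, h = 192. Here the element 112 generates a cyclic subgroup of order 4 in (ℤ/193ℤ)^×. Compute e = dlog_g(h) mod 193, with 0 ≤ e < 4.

2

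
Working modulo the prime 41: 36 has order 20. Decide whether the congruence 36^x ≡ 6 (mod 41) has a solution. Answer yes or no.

no

⟨36⟩ has order 20; its elements mod 41 are {1, 2, 4, 5, 8, 9, 10, 16, 18, 20, 21, 23, 25, 31, 32, 33, 36, 37, 39, 40}.
6 is not in this set.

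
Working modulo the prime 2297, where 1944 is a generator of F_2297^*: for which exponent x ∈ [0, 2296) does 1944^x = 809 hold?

Baby-step giant-step with m = ceil(sqrt(2296)) = 48.
Baby table (1944^j mod 2297 for j=0..47):
  0:1  1:1944  2:571  3:573  4:2164  5:1009  6:2155  7:1889
  8:1610  9:1326  10:510  11:1433  12:1788  13:511  14:1080  15:62
  16:1084  17:947  18:1071  19:942  20:539  21:384  22:2268  23:1049
  24:1817  25:1759  26:1560  27:600  28:1821  29:347  30:1547  31:595
  32:1289  33:2086  34:979  35:1260  36:838  37:499  38:722  39:101
  40:1099  41:246  42:448  43:349  44:841  45:1737  46:138  47:1820
Giant step factor: 1944^(-48) ≡ 548 (mod 2297).
Scan 809·548^i mod 2297 for i = 0, 1, …:
  i=0: 809   i=1: 11   i=2: 1434   i=3: 258
  i=4: 1267   i=5: 622   i=6: 900   i=7: 1642
  i=8: 1689   i=9: 2178     …   i=41: 790
  i=42: 1084
Match at i=42, j=16: x = 42·48 + 16 = 2032.

2032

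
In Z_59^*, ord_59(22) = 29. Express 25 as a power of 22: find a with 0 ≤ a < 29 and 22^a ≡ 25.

25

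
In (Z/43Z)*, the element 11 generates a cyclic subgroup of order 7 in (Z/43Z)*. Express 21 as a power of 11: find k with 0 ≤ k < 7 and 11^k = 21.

Successive powers of 11 modulo 43:
  11^0=1  11^1=11  11^2=35  11^3=41  11^4=21
So 11^4 ≡ 21 (mod 43), giving k = 4.

4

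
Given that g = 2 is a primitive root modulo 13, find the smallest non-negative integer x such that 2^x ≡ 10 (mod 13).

10

Successive powers of 2 modulo 13:
  2^0=1  2^1=2  2^2=4  2^3=8  2^4=3  2^5=6
  2^6=12  2^7=11  2^8=9  2^9=5  2^10=10
So 2^10 ≡ 10 (mod 13), giving x = 10.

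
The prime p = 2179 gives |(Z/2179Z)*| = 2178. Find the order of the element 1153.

The order of 1153 must divide p − 1 = 2178 = 2 · 3^2 · 11^2.
Divisors: 1, 2, 3, 6, 9, 11, 18, 22, 33, 66, 99, 121, 198, 242, 363, 726, 1089, 2178.
Check each in increasing order: 1153^1 ≡ 1153;  1153^2 ≡ 219;  1153^3 ≡ 1922;  1153^6 ≡ 679;  1153^9 ≡ 1996;  1153^11 ≡ 1324;  1153^18 ≡ 804;  1153^22 ≡ 1060;  1153^33 ≡ 164;  1153^66 ≡ 748;  1153^99 ≡ 648;  1153^121 ≡ 495;  1153^198 ≡ 1536;  1153^242 ≡ 977;  1153^363 ≡ 2056;  1153^726 ≡ 2055;  1153^1089 ≡ 2178;  1153^2178 ≡ 1.
Smallest exponent giving 1 is 2178.

2178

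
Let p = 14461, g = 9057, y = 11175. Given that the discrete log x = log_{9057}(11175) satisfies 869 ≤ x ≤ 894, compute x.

881

Compute 9057^869 mod 14461 = 8505, then multiply by 9057 repeatedly:
  9057^869=8505  9057^870=10499  9057^871=8368  9057^872=13336  9057^873=5880
  9057^874=9758  9057^875=7035  9057^876=829  9057^877=2994  9057^878=2283
  9057^879=12362  9057^880=5572  9057^881=11175
Found 11175 at exponent 881.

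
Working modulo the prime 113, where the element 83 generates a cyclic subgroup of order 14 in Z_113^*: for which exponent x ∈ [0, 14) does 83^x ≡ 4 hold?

9

Successive powers of 83 modulo 113:
  83^0=1  83^1=83  83^2=109  83^3=7  83^4=16  83^5=85
  83^6=49  83^7=112  83^8=30  83^9=4
So 83^9 ≡ 4 (mod 113), giving x = 9.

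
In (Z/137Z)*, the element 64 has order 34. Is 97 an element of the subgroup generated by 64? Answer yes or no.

97 ∈ ⟨64⟩ iff 97^34 ≡ 1 (mod 137), since |⟨64⟩| = 34.
97^34 mod 137 = 100.
Since 100 ≠ 1, 97 does not lie in the subgroup.

no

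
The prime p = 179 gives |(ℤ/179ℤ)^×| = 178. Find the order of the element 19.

89

The order of 19 must divide p − 1 = 178 = 2 · 89.
Divisors: 1, 2, 89, 178.
Check each in increasing order: 19^1 ≡ 19;  19^2 ≡ 3;  19^89 ≡ 1.
Smallest exponent giving 1 is 89.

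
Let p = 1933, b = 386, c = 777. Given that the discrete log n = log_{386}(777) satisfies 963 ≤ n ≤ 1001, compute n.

990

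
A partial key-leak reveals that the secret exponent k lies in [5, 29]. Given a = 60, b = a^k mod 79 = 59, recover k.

29

Compute 60^5 mod 79 = 77, then multiply by 60 repeatedly:
  60^5=77  60^6=38  60^7=68  60^8=51  60^9=58
  60^10=4  60^11=3  60^12=22  60^13=56  60^14=42
  60^15=71  60^16=73  60^17=35  60^18=46  60^19=74
  60^20=16  60^21=12  60^22=9  60^23=66  60^24=10
  60^25=47  60^26=55  60^27=61  60^28=26  60^29=59
Found 59 at exponent 29.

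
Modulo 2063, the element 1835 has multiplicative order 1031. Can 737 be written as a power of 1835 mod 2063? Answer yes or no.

737 ∈ ⟨1835⟩ iff 737^1031 ≡ 1 (mod 2063), since |⟨1835⟩| = 1031.
737^1031 mod 2063 = 1.
Since 1 = 1, 737 lies in the subgroup.

yes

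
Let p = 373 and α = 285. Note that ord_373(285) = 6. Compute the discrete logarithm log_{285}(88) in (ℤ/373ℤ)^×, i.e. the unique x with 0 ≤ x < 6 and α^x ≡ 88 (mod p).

Successive powers of 285 modulo 373:
  285^0=1  285^1=285  285^2=284  285^3=372  285^4=88
So 285^4 ≡ 88 (mod 373), giving x = 4.

4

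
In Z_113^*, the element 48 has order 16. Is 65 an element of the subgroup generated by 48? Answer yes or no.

⟨48⟩ has order 16; its elements mod 113 are {1, 15, 18, 35, 40, 42, 44, 48, 65, 69, 71, 73, 78, 95, 98, 112}.
65 is in this set.

yes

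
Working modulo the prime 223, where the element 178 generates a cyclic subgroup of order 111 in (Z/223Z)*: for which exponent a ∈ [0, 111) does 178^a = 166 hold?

Baby-step giant-step with m = ceil(sqrt(111)) = 11.
Baby table (178^j mod 223 for j=0..10):
  0:1  1:178  2:18  3:82  4:101  5:138  6:34  7:31
  8:166  9:112  10:89
Giant step factor: 178^(-11) ≡ 124 (mod 223).
Scan 166·124^i mod 223 for i = 0, 1, …:
  i=0: 166
Match at i=0, j=8: a = 0·11 + 8 = 8.

8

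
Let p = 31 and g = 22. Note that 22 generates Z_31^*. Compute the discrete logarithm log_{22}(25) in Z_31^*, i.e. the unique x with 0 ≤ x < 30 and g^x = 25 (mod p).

20

Successive powers of 22 modulo 31:
  22^0=1  22^1=22  22^2=19  22^3=15  22^4=20  22^5=6
  22^6=8  22^7=21  22^8=28  22^9=27  22^10=5  22^11=17
  22^12=2  22^13=13  22^14=7  22^15=30  22^16=9  22^17=12
  22^18=16  22^19=11  22^20=25
So 22^20 ≡ 25 (mod 31), giving x = 20.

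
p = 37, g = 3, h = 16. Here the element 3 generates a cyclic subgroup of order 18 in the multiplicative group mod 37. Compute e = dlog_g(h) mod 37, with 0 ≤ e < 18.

14

Successive powers of 3 modulo 37:
  3^0=1  3^1=3  3^2=9  3^3=27  3^4=7  3^5=21
  3^6=26  3^7=4  3^8=12  3^9=36  3^10=34  3^11=28
  3^12=10  3^13=30  3^14=16
So 3^14 ≡ 16 (mod 37), giving e = 14.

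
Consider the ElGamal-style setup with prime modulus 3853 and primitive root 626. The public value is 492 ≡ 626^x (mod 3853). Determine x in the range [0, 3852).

2508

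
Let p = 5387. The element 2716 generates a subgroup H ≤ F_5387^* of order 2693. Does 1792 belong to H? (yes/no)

1792 ∈ ⟨2716⟩ iff 1792^2693 ≡ 1 (mod 5387), since |⟨2716⟩| = 2693.
1792^2693 mod 5387 = 5386.
Since 5386 ≠ 1, 1792 does not lie in the subgroup.

no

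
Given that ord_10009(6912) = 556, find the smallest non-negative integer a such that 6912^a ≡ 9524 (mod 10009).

346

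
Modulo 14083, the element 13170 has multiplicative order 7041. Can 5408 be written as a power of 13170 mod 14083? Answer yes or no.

5408 ∈ ⟨13170⟩ iff 5408^7041 ≡ 1 (mod 14083), since |⟨13170⟩| = 7041.
5408^7041 mod 14083 = 14082.
Since 14082 ≠ 1, 5408 does not lie in the subgroup.

no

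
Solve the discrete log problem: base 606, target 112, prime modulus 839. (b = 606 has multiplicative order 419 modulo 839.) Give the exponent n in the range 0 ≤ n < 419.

Baby-step giant-step with m = ceil(sqrt(419)) = 21.
Baby table (606^j mod 839 for j=0..20):
  0:1  1:606  2:593  3:266  4:108  5:6  6:280  7:202
  8:757  9:648  10:36  11:2  12:373  13:347  14:532  15:216
  16:12  17:560  18:404  19:675  20:457
Giant step factor: 606^(-21) ≡ 571 (mod 839).
Scan 112·571^i mod 839 for i = 0, 1, …:
  i=0: 112   i=1: 188   i=2: 795   i=3: 46
  i=4: 257   i=5: 761   i=6: 768   i=7: 570
  i=8: 777   i=9: 675
Match at i=9, j=19: n = 9·21 + 19 = 208.

208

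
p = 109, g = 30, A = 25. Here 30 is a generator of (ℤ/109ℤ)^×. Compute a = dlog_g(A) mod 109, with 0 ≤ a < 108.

Successive powers of 30 modulo 109:
  30^0=1  30^1=30  30^2=28  30^3=77  30^4=21  30^5=85
  30^6=43  30^7=91  30^8=5  30^9=41  30^10=31  30^11=58
  30^12=105  30^13=98  30^14=106  30^15=19  30^16=25
So 30^16 ≡ 25 (mod 109), giving a = 16.

16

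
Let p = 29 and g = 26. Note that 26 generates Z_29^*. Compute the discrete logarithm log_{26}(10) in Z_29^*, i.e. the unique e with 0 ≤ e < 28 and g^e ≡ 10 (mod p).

13

Successive powers of 26 modulo 29:
  26^0=1  26^1=26  26^2=9  26^3=2  26^4=23  26^5=18
  26^6=4  26^7=17  26^8=7  26^9=8  26^10=5  26^11=14
  26^12=16  26^13=10
So 26^13 ≡ 10 (mod 29), giving e = 13.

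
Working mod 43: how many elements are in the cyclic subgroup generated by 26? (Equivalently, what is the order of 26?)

42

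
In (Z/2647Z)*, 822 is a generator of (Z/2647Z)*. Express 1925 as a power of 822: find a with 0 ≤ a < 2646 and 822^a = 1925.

1069

Baby-step giant-step with m = ceil(sqrt(2646)) = 52.
Baby table (822^j mod 2647 for j=0..51):
  0:1  1:822  2:699  3:179  4:1553  5:712  6:277  7:52
  8:392  9:1937  10:1367  11:1346  12:2613  13:1169  14:57  15:1855
  16:138  17:2262  18:1170  19:879  20:2554  21:317  22:1168  23:1882
  24:1156  25:2606  26:709  27:458  28:602  29:2502  30:2572  31:1878
  32:515  33:2457  34:2640  35:2187  36:401  37:1394  38:2364  39:310
  40:708  41:2283  42:2550  43:2323  44:1019  45:1166  46:238  47:2405
  48:2248  49:250  50:1681  51:48
Giant step factor: 822^(-52) ≡ 489 (mod 2647).
Scan 1925·489^i mod 2647 for i = 0, 1, …:
  i=0: 1925   i=1: 1640   i=2: 2566   i=3: 96
  i=4: 1945   i=5: 832   i=6: 1857   i=7: 152
  i=8: 212   i=9: 435     …   i=19: 1694
  i=20: 2502
Match at i=20, j=29: a = 20·52 + 29 = 1069.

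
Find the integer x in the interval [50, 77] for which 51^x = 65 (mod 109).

Compute 51^50 mod 109 = 31, then multiply by 51 repeatedly:
  51^50=31  51^51=55  51^52=80  51^53=47  51^54=108
  51^55=58  51^56=15  51^57=2  51^58=102  51^59=79
  51^60=105  51^61=14  51^62=60  51^63=8  51^64=81
  51^65=98  51^66=93  51^67=56  51^68=22  51^69=32
  51^70=106  51^71=65
Found 65 at exponent 71.

71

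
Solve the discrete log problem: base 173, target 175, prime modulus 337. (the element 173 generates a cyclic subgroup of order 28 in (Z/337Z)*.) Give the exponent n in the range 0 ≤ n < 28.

24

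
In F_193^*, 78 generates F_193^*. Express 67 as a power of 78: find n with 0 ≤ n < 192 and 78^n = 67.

6

Successive powers of 78 modulo 193:
  78^0=1  78^1=78  78^2=101  78^3=158  78^4=165  78^5=132
  78^6=67
So 78^6 ≡ 67 (mod 193), giving n = 6.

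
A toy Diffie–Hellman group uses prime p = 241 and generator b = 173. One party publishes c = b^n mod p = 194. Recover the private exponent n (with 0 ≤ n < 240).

Baby-step giant-step with m = ceil(sqrt(240)) = 16.
Baby table (173^j mod 241 for j=0..15):
  0:1  1:173  2:45  3:73  4:97  5:152  6:27  7:92
  8:10  9:43  10:209  11:7  12:6  13:74  14:29  15:197
Giant step factor: 173^(-16) ≡ 94 (mod 241).
Scan 194·94^i mod 241 for i = 0, 1, …:
  i=0: 194   i=1: 161   i=2: 192   i=3: 214
  i=4: 113   i=5: 18   i=6: 5   i=7: 229
  i=8: 77   i=9: 8   i=10: 29
Match at i=10, j=14: n = 10·16 + 14 = 174.

174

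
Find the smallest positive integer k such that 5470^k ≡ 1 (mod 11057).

11056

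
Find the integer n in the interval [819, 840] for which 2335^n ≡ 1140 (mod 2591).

819

Compute 2335^819 mod 2591 = 1140, then multiply by 2335 repeatedly:
  2335^819=1140
Found 1140 at exponent 819.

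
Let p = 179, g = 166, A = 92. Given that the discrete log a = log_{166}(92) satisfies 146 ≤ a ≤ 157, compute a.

Compute 166^146 mod 179 = 177, then multiply by 166 repeatedly:
  166^146=177  166^147=26  166^148=20  166^149=98  166^150=158
  166^151=94  166^152=31  166^153=134  166^154=48  166^155=92
Found 92 at exponent 155.

155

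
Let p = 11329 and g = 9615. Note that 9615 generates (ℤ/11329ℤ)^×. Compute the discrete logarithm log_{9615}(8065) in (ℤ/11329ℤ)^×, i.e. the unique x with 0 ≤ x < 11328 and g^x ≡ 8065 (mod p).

Baby-step giant-step with m = ceil(sqrt(11328)) = 107.
Baby table (9615^j mod 11329 for j=0..106):
  0:1  1:9615  2:3585  3:6957  4:5139  5:5716  6:2361  7:9028
  8:1422  9:9756  10:11149  11:2637  12:453  13:5259  14:3958  15:2059
  16:5522  17:6336  18:4607  19:11244  20:9742  21:1158  22:9092  23:5016
  24:1287  25:3237  26:2992  27:3749  28:9086  29:3971  30:2435  31:6811
  32:6145  33:3440  34:6249  35:6448  36:5232  37:4920  38:7225  39:10276
  40:3531  41:8881  42:4142  43:3895  44:8080  45:6247  46:9876  47:9391
  48:2335  49:8276  50:10173  51:10138  52:2154  53:1298  54:7041  55:8440
  56:973  57:8970  58:10202  59:5748  60:4158  61:10458  62:8795  63:4269
  64:1468  65:10215  66:6124  67:5447  68:10267  69:7628  70:10603  71:9503
  72:2960  73:1952  74:7656  75:7927  76:7922  77:5163  78:9896  79:9098
  80:6061  81:139  82:10992  83:11168  84:4058  85:594  86:1494  87:10967
  88:8702  89:5065  90:7933  91:8967  92:4015  93:6322  94:5945  95:6370
  96:2976  97:8515  98:8371  99:5949  100:10843  101:5987  102:2356  103:6269
  104:6155  105:8958  106:8112
Giant step factor: 9615^(-107) ≡ 7463 (mod 11329).
Scan 8065·7463^i mod 11329 for i = 0, 1, …:
  i=0: 8065   i=1: 9447   i=2: 2594   i=3: 9090
  i=4: 618   i=5: 1231   i=6: 10463   i=7: 5901
  i=8: 3340   i=9: 2620     …   i=74: 10302
  i=75: 5232
Match at i=75, j=36: x = 75·107 + 36 = 8061.

8061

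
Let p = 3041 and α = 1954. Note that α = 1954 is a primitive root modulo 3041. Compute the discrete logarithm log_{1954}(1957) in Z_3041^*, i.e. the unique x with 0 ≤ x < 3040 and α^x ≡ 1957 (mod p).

Baby-step giant-step with m = ceil(sqrt(3040)) = 56.
Baby table (1954^j mod 3041 for j=0..55):
  0:1  1:1954  2:1661  3:847  4:734  5:1925  6:2774  7:1334
  8:499  9:1926  10:1687  11:2995  12:1346  13:2660  14:571  15:2728
  16:2680  17:118  18:2497  19:1374  20:2634  21:1464  22:2116  23:1945
  24:2321  25:1103  26:2234  27:1401  28:654  29:696  30:657  31:476
  32:2599  33:3017  34:1760  35:2710  36:959  37:630  38:2456  39:326
  40:1435  41:188  42:2432  43:2086  44:1104  45:1147  46:21  47:1501
  48:1430  49:2582  50:209  51:892  52:475  53:645  54:1356  55:913
Giant step factor: 1954^(-56) ≡ 1402 (mod 3041).
Scan 1957·1402^i mod 3041 for i = 0, 1, …:
  i=0: 1957   i=1: 732   i=2: 1447   i=3: 347
  i=4: 2975   i=5: 1739   i=6: 2237   i=7: 1003
  i=8: 1264   i=9: 2266     …   i=37: 2478
  i=38: 1334
Match at i=38, j=7: x = 38·56 + 7 = 2135.

2135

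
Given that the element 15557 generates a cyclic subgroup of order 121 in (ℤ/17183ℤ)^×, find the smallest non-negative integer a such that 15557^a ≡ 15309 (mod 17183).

68

Baby-step giant-step with m = ceil(sqrt(121)) = 11.
Baby table (15557^j mod 17183 for j=0..10):
  0:1  1:15557  2:14877  3:3662  4:8089  5:9464  6:7504  7:15609
  8:16240  9:4031  10:9500
Giant step factor: 15557^(-11) ≡ 14225 (mod 17183).
Scan 15309·14225^i mod 17183 for i = 0, 1, …:
  i=0: 15309   i=1: 10366   i=2: 9027   i=3: 516
  i=4: 2959   i=5: 10608   i=6: 14877
Match at i=6, j=2: a = 6·11 + 2 = 68.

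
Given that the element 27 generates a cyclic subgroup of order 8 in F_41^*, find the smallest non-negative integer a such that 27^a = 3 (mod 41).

3

Successive powers of 27 modulo 41:
  27^0=1  27^1=27  27^2=32  27^3=3
So 27^3 ≡ 3 (mod 41), giving a = 3.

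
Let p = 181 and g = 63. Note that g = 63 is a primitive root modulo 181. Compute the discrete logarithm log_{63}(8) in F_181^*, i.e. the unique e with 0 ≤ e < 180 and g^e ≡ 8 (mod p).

Baby-step giant-step with m = ceil(sqrt(180)) = 14.
Baby table (63^j mod 181 for j=0..13):
  0:1  1:63  2:168  3:86  4:169  5:149  6:156  7:54
  8:144  9:22  10:119  11:76  12:82  13:98
Giant step factor: 63^(-14) ≡ 172 (mod 181).
Scan 8·172^i mod 181 for i = 0, 1, …:
  i=0: 8   i=1: 109   i=2: 105   i=3: 141
  i=4: 179   i=5: 18   i=6: 19   i=7: 10
  i=8: 91   i=9: 86
Match at i=9, j=3: e = 9·14 + 3 = 129.

129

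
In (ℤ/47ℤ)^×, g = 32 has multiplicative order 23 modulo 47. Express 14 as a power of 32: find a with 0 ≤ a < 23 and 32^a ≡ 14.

Successive powers of 32 modulo 47:
  32^0=1  32^1=32  32^2=37  32^3=9  32^4=6  32^5=4
  32^6=34  32^7=7  32^8=36  32^9=24  32^10=16  32^11=42
  32^12=28  32^13=3  32^14=2  32^15=17  32^16=27  32^17=18
  32^18=12  32^19=8  32^20=21  32^21=14
So 32^21 ≡ 14 (mod 47), giving a = 21.

21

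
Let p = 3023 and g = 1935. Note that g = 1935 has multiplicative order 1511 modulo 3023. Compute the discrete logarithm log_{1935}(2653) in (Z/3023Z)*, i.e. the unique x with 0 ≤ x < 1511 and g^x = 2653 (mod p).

300

Baby-step giant-step with m = ceil(sqrt(1511)) = 39.
Baby table (1935^j mod 3023 for j=0..38):
  0:1  1:1935  2:1751  3:2425  4:679  5:1883  6:890  7:2063
  8:1545  9:2851  10:2733  11:1128  12:74  13:1109  14:2608  15:1093
  16:1878  17:284  18:2377  19:1512  20:2479  21:2387  22:2724  23:1851
  24:2453  25:445  26:2543  27:2284  28:2937  29:2878  30:564  31:37
  32:2066  33:1304  34:2058  35:939  36:142  37:2700  38:756
Giant step factor: 1935^(-39) ≡ 878 (mod 3023).
Scan 2653·878^i mod 3023 for i = 0, 1, …:
  i=0: 2653   i=1: 1624   i=2: 2039   i=3: 626
  i=4: 2465   i=5: 2825   i=6: 1490   i=7: 2284
Match at i=7, j=27: x = 7·39 + 27 = 300.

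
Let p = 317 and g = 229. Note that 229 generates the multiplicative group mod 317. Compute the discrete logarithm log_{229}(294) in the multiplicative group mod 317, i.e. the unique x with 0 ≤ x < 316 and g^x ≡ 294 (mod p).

302

Baby-step giant-step with m = ceil(sqrt(316)) = 18.
Baby table (229^j mod 317 for j=0..17):
  0:1  1:229  2:136  3:78  4:110  5:147  6:61  7:21
  8:54  9:3  10:53  11:91  12:234  13:13  14:124  15:183
  16:63  17:162
Giant step factor: 229^(-18) ≡ 141 (mod 317).
Scan 294·141^i mod 317 for i = 0, 1, …:
  i=0: 294   i=1: 244   i=2: 168   i=3: 230
  i=4: 96   i=5: 222   i=6: 236   i=7: 308
  i=8: 316   i=9: 176     …   i=15: 165
  i=16: 124
Match at i=16, j=14: x = 16·18 + 14 = 302.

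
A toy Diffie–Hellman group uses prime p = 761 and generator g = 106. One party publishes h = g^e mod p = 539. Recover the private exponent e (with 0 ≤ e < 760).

Baby-step giant-step with m = ceil(sqrt(760)) = 28.
Baby table (106^j mod 761 for j=0..27):
  0:1  1:106  2:582  3:51  4:79  5:3  6:318  7:224
  8:153  9:237  10:9  11:193  12:672  13:459  14:711  15:27
  16:579  17:494  18:616  19:611  20:81  21:215  22:721  23:326
  24:311  25:243  26:645  27:641
Giant step factor: 106^(-28) ≡ 505 (mod 761).
Scan 539·505^i mod 761 for i = 0, 1, …:
  i=0: 539   i=1: 518   i=2: 567   i=3: 199
  i=4: 43   i=5: 407   i=6: 65   i=7: 102
  i=8: 523   i=9: 48     …   i=14: 673
  i=15: 459
Match at i=15, j=13: e = 15·28 + 13 = 433.

433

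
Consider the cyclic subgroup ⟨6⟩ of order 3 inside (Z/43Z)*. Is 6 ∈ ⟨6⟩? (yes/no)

yes

⟨6⟩ has order 3; its elements mod 43 are {1, 6, 36}.
6 is in this set.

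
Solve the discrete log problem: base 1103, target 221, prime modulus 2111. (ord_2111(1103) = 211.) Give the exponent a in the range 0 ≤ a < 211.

121

Baby-step giant-step with m = ceil(sqrt(211)) = 15.
Baby table (1103^j mod 2111 for j=0..14):
  0:1  1:1103  2:673  3:1358  4:1175  5:1982  6:1261  7:1845
  8:31  9:417  10:1864  11:1989  12:538  13:223  14:1093
Giant step factor: 1103^(-15) ≡ 1418 (mod 2111).
Scan 221·1418^i mod 2111 for i = 0, 1, …:
  i=0: 221   i=1: 950   i=2: 282   i=3: 897
  i=4: 1124   i=5: 27   i=6: 288   i=7: 961
  i=8: 1103
Match at i=8, j=1: a = 8·15 + 1 = 121.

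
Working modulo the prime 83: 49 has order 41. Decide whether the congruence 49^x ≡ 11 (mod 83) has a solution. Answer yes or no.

yes

11 ∈ ⟨49⟩ iff 11^41 ≡ 1 (mod 83), since |⟨49⟩| = 41.
11^41 mod 83 = 1.
Since 1 = 1, 11 lies in the subgroup.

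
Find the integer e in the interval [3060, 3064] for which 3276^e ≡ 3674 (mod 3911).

3060

Compute 3276^3060 mod 3911 = 3674, then multiply by 3276 repeatedly:
  3276^3060=3674
Found 3674 at exponent 3060.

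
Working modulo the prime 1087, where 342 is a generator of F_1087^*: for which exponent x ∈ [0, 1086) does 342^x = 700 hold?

829

Baby-step giant-step with m = ceil(sqrt(1086)) = 33.
Baby table (342^j mod 1087 for j=0..32):
  0:1  1:342  2:655  3:88  4:747  5:29  6:135  7:516
  8:378  9:1010  10:841  11:654  12:833  13:92  14:1028  15:475
  16:487  17:243  18:494  19:463  20:731  21:1079  22:525  23:195
  24:383  25:546  26:855  27:7  28:220  29:237  30:616  31:881
  32:203
Giant step factor: 342^(-33) ≡ 865 (mod 1087).
Scan 700·865^i mod 1087 for i = 0, 1, …:
  i=0: 700   i=1: 41   i=2: 681   i=3: 998
  i=4: 192   i=5: 856   i=6: 193   i=7: 634
  i=8: 562   i=9: 241     …   i=24: 452
  i=25: 747
Match at i=25, j=4: x = 25·33 + 4 = 829.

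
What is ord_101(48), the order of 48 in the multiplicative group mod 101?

100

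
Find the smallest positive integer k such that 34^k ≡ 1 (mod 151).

75

The order of 34 must divide p − 1 = 150 = 2 · 3 · 5^2.
Divisors: 1, 2, 3, 5, 6, 10, 15, 25, 30, 50, 75, 150.
Check each in increasing order: 34^1 ≡ 34;  34^2 ≡ 99;  34^3 ≡ 44;  34^5 ≡ 128;  34^6 ≡ 124;  34^10 ≡ 76;  34^15 ≡ 64;  34^25 ≡ 32;  34^30 ≡ 19;  34^50 ≡ 118;  34^75 ≡ 1.
Smallest exponent giving 1 is 75.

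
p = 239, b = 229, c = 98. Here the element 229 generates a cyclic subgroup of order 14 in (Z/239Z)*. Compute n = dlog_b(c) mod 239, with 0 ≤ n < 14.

12

Successive powers of 229 modulo 239:
  229^0=1  229^1=229  229^2=100  229^3=195  229^4=201  229^5=141
  229^6=24  229^7=238  229^8=10  229^9=139  229^10=44  229^11=38
  229^12=98
So 229^12 ≡ 98 (mod 239), giving n = 12.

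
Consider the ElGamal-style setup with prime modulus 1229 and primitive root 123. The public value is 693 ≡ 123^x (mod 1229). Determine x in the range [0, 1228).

225

Baby-step giant-step with m = ceil(sqrt(1228)) = 36.
Baby table (123^j mod 1229 for j=0..35):
  0:1  1:123  2:381  3:161  4:139  5:1120  6:112  7:257
  8:886  9:826  10:820  11:82  12:254  13:517  14:912  15:337
  16:894  17:581  18:181  19:141  20:137  21:874  22:579  23:1164
  24:608  25:1044  26:596  27:797  28:940  29:94  30:501  31:173
  32:386  33:776  34:815  35:696
Giant step factor: 123^(-36) ≡ 166 (mod 1229).
Scan 693·166^i mod 1229 for i = 0, 1, …:
  i=0: 693   i=1: 741   i=2: 106   i=3: 390
  i=4: 832   i=5: 464   i=6: 826
Match at i=6, j=9: x = 6·36 + 9 = 225.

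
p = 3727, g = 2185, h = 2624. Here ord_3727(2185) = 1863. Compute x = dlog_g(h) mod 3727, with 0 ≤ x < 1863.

1306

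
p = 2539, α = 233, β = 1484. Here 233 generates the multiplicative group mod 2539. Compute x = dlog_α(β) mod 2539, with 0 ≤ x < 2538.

1801

Baby-step giant-step with m = ceil(sqrt(2538)) = 51.
Baby table (233^j mod 2539 for j=0..50):
  0:1  1:233  2:970  3:39  4:1470  5:2284  6:1521  7:1472
  8:211  9:922  10:1550  11:612  12:412  13:2053  14:1017  15:834
  16:1358  17:1578  18:2058  19:2182  20:606  21:1553  22:1311  23:783
  24:2170  25:349  26:69  27:843  28:916  29:152  30:2409  31:178
  32:850  33:8  34:1864  35:143  36:312  37:1604  38:499  39:2012
  40:1620  41:1688  42:2298  43:2244  44:2357  45:757  46:1190  47:519
  48:1594  49:708  50:2468
Giant step factor: 233^(-51) ≡ 2314 (mod 2539).
Scan 1484·2314^i mod 2539 for i = 0, 1, …:
  i=0: 1484   i=1: 1248   i=2: 1029   i=3: 2063
  i=4: 462   i=5: 149   i=6: 2021   i=7: 2295
  i=8: 1581   i=9: 2274     …   i=34: 2217
  i=35: 1358
Match at i=35, j=16: x = 35·51 + 16 = 1801.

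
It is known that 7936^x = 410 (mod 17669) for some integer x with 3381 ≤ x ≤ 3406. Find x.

Compute 7936^3381 mod 17669 = 15424, then multiply by 7936 repeatedly:
  7936^3381=15424  7936^3382=11701  7936^3383=8541  7936^3384=3092  7936^3385=13540
  7936^3386=8251  7936^3387=16291  7936^3388=1303  7936^3389=4243  7936^3390=13003
  7936^3391=4848  7936^3392=8315  7936^3393=11794  7936^3394=4491  7936^3395=2203
  7936^3396=8367  7936^3397=410
Found 410 at exponent 3397.

3397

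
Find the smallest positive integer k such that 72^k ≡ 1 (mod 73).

2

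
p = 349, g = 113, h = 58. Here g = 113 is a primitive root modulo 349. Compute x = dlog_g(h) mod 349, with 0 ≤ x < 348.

Baby-step giant-step with m = ceil(sqrt(348)) = 19.
Baby table (113^j mod 349 for j=0..18):
  0:1  1:113  2:205  3:131  4:145  5:331  6:60  7:149
  8:85  9:182  10:324  11:316  12:110  13:215  14:214  15:101
  16:245  17:114  18:318
Giant step factor: 113^(-19) ≡ 161 (mod 349).
Scan 58·161^i mod 349 for i = 0, 1, …:
  i=0: 58   i=1: 264   i=2: 275   i=3: 301
  i=4: 299   i=5: 326   i=6: 136   i=7: 258
  i=8: 7   i=9: 80   i=10: 316
Match at i=10, j=11: x = 10·19 + 11 = 201.

201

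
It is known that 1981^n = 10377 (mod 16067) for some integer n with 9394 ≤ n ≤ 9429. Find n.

9396

Compute 1981^9394 mod 16067 = 6873, then multiply by 1981 repeatedly:
  1981^9394=6873  1981^9395=6664  1981^9396=10377
Found 10377 at exponent 9396.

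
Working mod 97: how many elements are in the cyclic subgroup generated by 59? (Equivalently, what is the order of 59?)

The order of 59 must divide p − 1 = 96 = 2^5 · 3.
Divisors: 1, 2, 3, 4, 6, 8, 12, 16, 24, 32, 48, 96.
Check each in increasing order: 59^1 ≡ 59;  59^2 ≡ 86;  59^3 ≡ 30;  59^4 ≡ 24;  59^6 ≡ 27;  59^8 ≡ 91;  59^12 ≡ 50;  59^16 ≡ 36;  59^24 ≡ 75;  59^32 ≡ 35;  59^48 ≡ 96;  59^96 ≡ 1.
Smallest exponent giving 1 is 96.

96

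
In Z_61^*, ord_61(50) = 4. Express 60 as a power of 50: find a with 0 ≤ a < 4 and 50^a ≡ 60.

2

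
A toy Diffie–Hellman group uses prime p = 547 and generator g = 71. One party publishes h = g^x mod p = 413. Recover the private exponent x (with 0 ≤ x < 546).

542

Baby-step giant-step with m = ceil(sqrt(546)) = 24.
Baby table (71^j mod 547 for j=0..23):
  0:1  1:71  2:118  3:173  4:249  5:175  6:391  7:411
  8:190  9:362  10:540  11:50  12:268  13:430  14:445  15:416
  16:545  17:405  18:311  19:201  20:49  21:197  22:312  23:272
Giant step factor: 71^(-24) ≡ 321 (mod 547).
Scan 413·321^i mod 547 for i = 0, 1, …:
  i=0: 413   i=1: 199   i=2: 427   i=3: 317
  i=4: 15   i=5: 439   i=6: 340   i=7: 287
  i=8: 231   i=9: 306     …   i=21: 470
  i=22: 445
Match at i=22, j=14: x = 22·24 + 14 = 542.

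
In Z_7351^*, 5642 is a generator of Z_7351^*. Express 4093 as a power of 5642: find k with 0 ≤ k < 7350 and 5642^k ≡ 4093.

5519

Baby-step giant-step with m = ceil(sqrt(7350)) = 86.
Baby table (5642^j mod 7351 for j=0..85):
  0:1  1:5642  2:2334  3:2787  4:465  5:6574  6:4713  7:2179
  8:3046  9:6245  10:947  11:6148  12:4998  13:280  14:6646  15:6632
  16:1154  17:5233  18:2970  19:3811  20:7338  21:164  22:6413  23:524
  24:1306  25:2750  26:4890  27:1077  28:4508  29:7027  30:2391  31:937
  32:1185  33:3711  34:1814  35:1996  36:7051  37:5481  38:5496  39:1914
  40:169  41:5219  42:4843  43:539  44:5075  45:1005  46:2589  47:701
  48:204  49:4212  50:5672  51:2521  52:6648  53:3214  54:5822  55:3456
  56:3900  57:2257  58:2062  59:4522  60:5154  61:5663  62:3200  63:344
  64:184  65:1637  66:3098  67:5589  68:4699  69:4052  70:7125  71:3982
  72:1788  73:2324  74:5175  75:6529  76:757  77:63  78:2598  79:22
  80:6508  81:7242  82:2506  83:2879  84:4959  85:772
Giant step factor: 5642^(-86) ≡ 1644 (mod 7351).
Scan 4093·1644^i mod 7351 for i = 0, 1, …:
  i=0: 4093   i=1: 2727   i=2: 6429   i=3: 5889
  i=4: 249   i=5: 5051   i=6: 4565   i=7: 6840
  i=8: 5281   i=9: 433     …   i=63: 1417
  i=64: 6632
Match at i=64, j=15: k = 64·86 + 15 = 5519.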